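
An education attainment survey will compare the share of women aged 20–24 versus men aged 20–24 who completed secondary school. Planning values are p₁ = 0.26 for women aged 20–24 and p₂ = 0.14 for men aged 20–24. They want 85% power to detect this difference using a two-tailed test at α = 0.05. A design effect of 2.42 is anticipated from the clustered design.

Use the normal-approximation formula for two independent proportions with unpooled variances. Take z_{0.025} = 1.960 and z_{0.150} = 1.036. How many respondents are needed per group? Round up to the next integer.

n = 472 per group

n = (z_{α/2} + z_β)² · [p₁(1−p₁) + p₂(1−p₂)] / (p₁ − p₂)²
  = (1.960 + 1.036)² · (0.26·0.74 + 0.14·0.86) / (0.12)²
  = (2.996)² · (0.1924 + 0.1204) / 0.0144
  = 8.9760 · 0.3128 / 0.0144
  = 194.98
Design effect: 2.42 × 194.98 = 471.85.
Round up → n = 472 per group.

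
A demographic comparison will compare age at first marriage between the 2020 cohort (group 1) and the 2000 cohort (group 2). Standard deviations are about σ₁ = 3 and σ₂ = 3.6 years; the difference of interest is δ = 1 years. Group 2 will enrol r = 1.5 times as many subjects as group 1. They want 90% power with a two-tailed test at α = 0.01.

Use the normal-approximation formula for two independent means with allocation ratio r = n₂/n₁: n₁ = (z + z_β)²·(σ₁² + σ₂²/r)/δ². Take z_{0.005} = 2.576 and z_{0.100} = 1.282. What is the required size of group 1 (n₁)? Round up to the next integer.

n₁ = 263

n₁ = (z_{α/2} + z_β)² · (σ₁² + σ₂²/r) / δ²
   = (2.576 + 1.282)² · (3² + 3.6²/1.5) / 1²
   = 14.8842 · (9 + 8.64) / 1
   = 14.8842 · 17.64 / 1
   = 262.56
Round up → n₁ = 263; n₂ = r·n₁ = 1.5 × 263 = 395.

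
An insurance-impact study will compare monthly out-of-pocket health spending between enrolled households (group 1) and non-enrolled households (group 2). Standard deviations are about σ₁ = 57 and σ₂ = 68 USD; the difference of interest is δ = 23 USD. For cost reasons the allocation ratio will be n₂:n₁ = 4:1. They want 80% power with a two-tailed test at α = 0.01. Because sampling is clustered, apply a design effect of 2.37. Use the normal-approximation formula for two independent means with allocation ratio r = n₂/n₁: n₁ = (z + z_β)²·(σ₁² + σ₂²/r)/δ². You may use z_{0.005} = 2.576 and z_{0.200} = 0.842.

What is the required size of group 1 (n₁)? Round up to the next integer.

n₁ = (z_{α/2} + z_β)² · (σ₁² + σ₂²/r) / δ²
   = (2.576 + 0.842)² · (57² + 68²/4) / 23²
   = 11.6827 · (3249 + 1156) / 529
   = 11.6827 · 4405 / 529
   = 97.28
Design effect: 2.37 × 97.28 = 230.56.
Round up → n₁ = 231; n₂ = r·n₁ = 4 × 231 = 924.

n₁ = 231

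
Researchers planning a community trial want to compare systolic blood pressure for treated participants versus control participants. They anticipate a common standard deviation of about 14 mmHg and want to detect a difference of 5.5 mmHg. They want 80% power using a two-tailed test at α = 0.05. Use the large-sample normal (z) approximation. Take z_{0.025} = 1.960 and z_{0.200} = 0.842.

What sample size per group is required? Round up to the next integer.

n = (z_{α/2} + z_β)² · (σ₁² + σ₂²) / δ²
  = (1.960 + 0.842)² · (2·14² = 392) / 5.5²
  = 7.8512 · 392 / 30.25
  = 101.74
Round up → n = 102 per group.

n = 102 per group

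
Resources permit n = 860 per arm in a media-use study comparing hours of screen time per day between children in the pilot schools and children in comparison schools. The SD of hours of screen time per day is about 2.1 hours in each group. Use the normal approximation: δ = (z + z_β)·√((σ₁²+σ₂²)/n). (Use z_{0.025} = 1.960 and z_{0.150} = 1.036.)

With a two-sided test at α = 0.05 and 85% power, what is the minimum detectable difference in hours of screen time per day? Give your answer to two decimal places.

Minimum detectable difference ≈ 0.30 hours

δ = (z_{α/2} + z_β) · √((σ₁²+σ₂²)/n)
  = (1.960 + 1.036) · √(8.82/860)
  = 2.996 · √0.01026
  = 2.996 · 0.1013
  = 0.3034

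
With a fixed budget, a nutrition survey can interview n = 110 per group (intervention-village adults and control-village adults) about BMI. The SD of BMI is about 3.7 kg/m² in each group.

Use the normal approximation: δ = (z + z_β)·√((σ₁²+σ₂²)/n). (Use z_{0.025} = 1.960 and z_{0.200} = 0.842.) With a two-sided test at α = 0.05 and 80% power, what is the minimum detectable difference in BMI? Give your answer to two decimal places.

δ = (z_{α/2} + z_β) · √((σ₁²+σ₂²)/n)
  = (1.960 + 0.842) · √(27.38/110)
  = 2.802 · √0.24891
  = 2.802 · 0.4989
  = 1.3979

Minimum detectable difference ≈ 1.40 kg/m²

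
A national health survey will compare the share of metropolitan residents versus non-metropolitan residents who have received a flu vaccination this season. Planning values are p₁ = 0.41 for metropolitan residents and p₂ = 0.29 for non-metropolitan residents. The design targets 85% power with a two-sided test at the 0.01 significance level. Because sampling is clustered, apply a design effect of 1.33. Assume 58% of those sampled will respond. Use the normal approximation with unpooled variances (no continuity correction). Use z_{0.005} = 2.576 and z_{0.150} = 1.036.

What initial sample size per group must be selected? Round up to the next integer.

n = 931 per group

n = (z_{α/2} + z_β)² · [p₁(1−p₁) + p₂(1−p₂)] / (p₁ − p₂)²
  = (2.576 + 1.036)² · (0.41·0.59 + 0.29·0.71) / (0.12)²
  = (3.612)² · (0.2419 + 0.2059) / 0.0144
  = 13.0465 · 0.4478 / 0.0144
  = 405.71
Design effect: 1.33 × 405.71 = 539.60.
Adjust for 58% response: 539.60 / 0.58 = 930.34.
Round up → n = 931 per group.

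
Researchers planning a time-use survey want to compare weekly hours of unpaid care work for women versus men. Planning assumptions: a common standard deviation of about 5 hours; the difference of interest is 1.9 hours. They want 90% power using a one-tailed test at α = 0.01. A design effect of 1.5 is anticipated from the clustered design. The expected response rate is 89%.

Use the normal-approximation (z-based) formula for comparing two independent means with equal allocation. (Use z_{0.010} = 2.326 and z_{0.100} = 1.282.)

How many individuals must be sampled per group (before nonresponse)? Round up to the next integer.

n = 304 per group

n = (z_α + z_β)² · (σ₁² + σ₂²) / δ²
  = (2.326 + 1.282)² · (2·5² = 50) / 1.9²
  = 13.0177 · 50 / 3.61
  = 180.30
Design effect: 1.5 × 180.30 = 270.45.
Adjust for 89% response: 270.45 / 0.89 = 303.88.
Round up → n = 304 per group.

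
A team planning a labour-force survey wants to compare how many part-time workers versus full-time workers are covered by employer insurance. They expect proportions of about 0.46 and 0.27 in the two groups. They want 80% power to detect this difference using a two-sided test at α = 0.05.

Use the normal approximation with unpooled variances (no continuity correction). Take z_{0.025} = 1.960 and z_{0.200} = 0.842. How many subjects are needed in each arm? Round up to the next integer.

n = (z_{α/2} + z_β)² · [p₁(1−p₁) + p₂(1−p₂)] / (p₁ − p₂)²
  = (1.960 + 0.842)² · (0.46·0.54 + 0.27·0.73) / (0.19)²
  = (2.802)² · (0.2484 + 0.1971) / 0.0361
  = 7.8512 · 0.4455 / 0.0361
  = 96.89
Round up → n = 97 per group.

n = 97 per group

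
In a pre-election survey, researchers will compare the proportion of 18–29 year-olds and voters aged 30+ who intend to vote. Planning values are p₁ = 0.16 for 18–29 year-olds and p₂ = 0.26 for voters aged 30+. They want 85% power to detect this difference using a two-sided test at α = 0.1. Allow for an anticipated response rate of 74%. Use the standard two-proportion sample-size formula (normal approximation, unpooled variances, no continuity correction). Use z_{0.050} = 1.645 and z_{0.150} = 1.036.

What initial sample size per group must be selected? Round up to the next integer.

n = 318 per group

n = (z_{α/2} + z_β)² · [p₁(1−p₁) + p₂(1−p₂)] / (p₁ − p₂)²
  = (1.645 + 1.036)² · (0.16·0.84 + 0.26·0.74) / (-0.10)²
  = (2.681)² · (0.1344 + 0.1924) / 0.0100
  = 7.1878 · 0.3268 / 0.0100
  = 234.90
Adjust for 74% response: 234.90 / 0.74 = 317.43.
Round up → n = 318 per group.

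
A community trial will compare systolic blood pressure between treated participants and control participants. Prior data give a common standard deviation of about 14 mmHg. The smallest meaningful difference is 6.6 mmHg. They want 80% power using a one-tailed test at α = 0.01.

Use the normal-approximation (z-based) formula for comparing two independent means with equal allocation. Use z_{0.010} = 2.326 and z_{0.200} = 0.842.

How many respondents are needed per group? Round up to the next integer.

n = 91 per group

n = (z_α + z_β)² · (σ₁² + σ₂²) / δ²
  = (2.326 + 0.842)² · (2·14² = 392) / 6.6²
  = 10.0362 · 392 / 43.56
  = 90.32
Round up → n = 91 per group.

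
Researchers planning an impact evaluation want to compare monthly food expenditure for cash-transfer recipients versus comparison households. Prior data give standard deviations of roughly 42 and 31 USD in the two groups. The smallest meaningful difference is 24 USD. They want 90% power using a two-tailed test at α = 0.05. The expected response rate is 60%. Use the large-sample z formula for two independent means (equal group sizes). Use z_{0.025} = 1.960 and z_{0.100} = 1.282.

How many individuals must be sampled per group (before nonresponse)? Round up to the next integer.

n = (z_{α/2} + z_β)² · (σ₁² + σ₂²) / δ²
  = (1.960 + 1.282)² · (42² + 31² = 2725) / 24²
  = 10.5106 · 2725 / 576
  = 49.72
Adjust for 60% response: 49.72 / 0.60 = 82.87.
Round up → n = 83 per group.

n = 83 per group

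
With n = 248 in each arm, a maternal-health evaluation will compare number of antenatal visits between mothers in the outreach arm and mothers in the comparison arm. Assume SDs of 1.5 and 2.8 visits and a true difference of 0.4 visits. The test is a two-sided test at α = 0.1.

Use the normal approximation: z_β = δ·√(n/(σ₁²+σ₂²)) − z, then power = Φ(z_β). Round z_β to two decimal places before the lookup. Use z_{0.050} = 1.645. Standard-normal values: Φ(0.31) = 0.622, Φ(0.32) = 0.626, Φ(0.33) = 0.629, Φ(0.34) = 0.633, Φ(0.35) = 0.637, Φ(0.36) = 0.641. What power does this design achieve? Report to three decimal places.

z_β = δ·√(n/(σ₁²+σ₂²)) − z_{α/2}
    = 0.4 · √(248/10.09) − 1.645
    = 0.4 · 4.95770 − 1.645
    = 1.9831 − 1.645 = 0.3381 → 0.34
Power = Φ(0.34) = 0.633.

Power ≈ 0.633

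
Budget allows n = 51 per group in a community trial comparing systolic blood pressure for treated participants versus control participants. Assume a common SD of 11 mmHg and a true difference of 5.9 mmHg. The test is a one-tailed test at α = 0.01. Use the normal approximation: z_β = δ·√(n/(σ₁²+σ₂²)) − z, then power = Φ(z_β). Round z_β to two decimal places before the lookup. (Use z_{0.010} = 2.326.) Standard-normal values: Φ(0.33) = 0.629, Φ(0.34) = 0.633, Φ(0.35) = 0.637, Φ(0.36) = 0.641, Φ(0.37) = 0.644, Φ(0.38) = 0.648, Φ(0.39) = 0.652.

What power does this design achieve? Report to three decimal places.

z_β = δ·√(n/(σ₁²+σ₂²)) − z_α
    = 5.9 · √(51/242) − 2.326
    = 5.9 · 0.45907 − 2.326
    = 2.7085 − 2.326 = 0.3825 → 0.38
Power = Φ(0.38) = 0.648.

Power ≈ 0.648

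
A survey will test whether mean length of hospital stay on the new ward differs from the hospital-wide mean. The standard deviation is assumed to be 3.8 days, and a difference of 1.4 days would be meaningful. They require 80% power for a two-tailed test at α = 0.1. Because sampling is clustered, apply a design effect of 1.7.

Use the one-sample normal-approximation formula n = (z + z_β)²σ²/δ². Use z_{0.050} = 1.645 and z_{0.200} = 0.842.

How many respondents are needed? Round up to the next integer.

n = (z_{α/2} + z_β)² · σ² / δ²
  = (1.645 + 0.842)² · 3.8² / 1.4²
  = 6.1852 · 14.44 / 1.96
  = 45.57
Design effect: 1.7 × 45.57 = 77.47.
Round up → n = 78.

n = 78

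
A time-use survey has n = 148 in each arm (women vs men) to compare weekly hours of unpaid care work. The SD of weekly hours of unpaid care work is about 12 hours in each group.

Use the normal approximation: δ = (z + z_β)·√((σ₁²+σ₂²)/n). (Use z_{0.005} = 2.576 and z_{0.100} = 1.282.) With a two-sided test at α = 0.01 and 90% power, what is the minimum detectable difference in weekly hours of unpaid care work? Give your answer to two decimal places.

Minimum detectable difference ≈ 5.38 hours

δ = (z_{α/2} + z_β) · √((σ₁²+σ₂²)/n)
  = (2.576 + 1.282) · √(288/148)
  = 3.858 · √1.9459
  = 3.858 · 1.3950
  = 5.3818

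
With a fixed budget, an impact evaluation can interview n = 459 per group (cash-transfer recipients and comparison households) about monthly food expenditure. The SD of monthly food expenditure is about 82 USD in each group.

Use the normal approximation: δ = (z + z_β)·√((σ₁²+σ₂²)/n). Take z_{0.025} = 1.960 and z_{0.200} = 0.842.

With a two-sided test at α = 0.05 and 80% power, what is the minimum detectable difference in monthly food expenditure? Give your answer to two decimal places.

Minimum detectable difference ≈ 15.17 USD

δ = (z_{α/2} + z_β) · √((σ₁²+σ₂²)/n)
  = (1.960 + 0.842) · √(13448/459)
  = 2.802 · √29.2985
  = 2.802 · 5.4128
  = 15.1667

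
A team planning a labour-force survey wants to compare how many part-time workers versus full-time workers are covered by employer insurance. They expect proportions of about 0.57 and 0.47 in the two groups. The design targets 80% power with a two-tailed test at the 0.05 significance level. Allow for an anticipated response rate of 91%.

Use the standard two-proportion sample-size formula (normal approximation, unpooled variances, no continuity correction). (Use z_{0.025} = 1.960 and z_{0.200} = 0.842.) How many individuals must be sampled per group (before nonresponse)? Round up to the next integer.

n = 427 per group

n = (z_{α/2} + z_β)² · [p₁(1−p₁) + p₂(1−p₂)] / (p₁ − p₂)²
  = (1.960 + 0.842)² · (0.57·0.43 + 0.47·0.53) / (0.10)²
  = (2.802)² · (0.2451 + 0.2491) / 0.0100
  = 7.8512 · 0.4942 / 0.0100
  = 388.01
Adjust for 91% response: 388.01 / 0.91 = 426.38.
Round up → n = 427 per group.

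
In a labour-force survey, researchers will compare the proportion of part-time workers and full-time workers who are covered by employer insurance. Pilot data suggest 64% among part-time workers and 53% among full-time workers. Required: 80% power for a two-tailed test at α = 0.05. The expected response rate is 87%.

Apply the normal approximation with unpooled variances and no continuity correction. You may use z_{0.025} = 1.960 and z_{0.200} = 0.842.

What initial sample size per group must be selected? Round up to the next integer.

n = 358 per group

n = (z_{α/2} + z_β)² · [p₁(1−p₁) + p₂(1−p₂)] / (p₁ − p₂)²
  = (1.960 + 0.842)² · (0.64·0.36 + 0.53·0.47) / (0.11)²
  = (2.802)² · (0.2304 + 0.2491) / 0.0121
  = 7.8512 · 0.4795 / 0.0121
  = 311.13
Adjust for 87% response: 311.13 / 0.87 = 357.62.
Round up → n = 358 per group.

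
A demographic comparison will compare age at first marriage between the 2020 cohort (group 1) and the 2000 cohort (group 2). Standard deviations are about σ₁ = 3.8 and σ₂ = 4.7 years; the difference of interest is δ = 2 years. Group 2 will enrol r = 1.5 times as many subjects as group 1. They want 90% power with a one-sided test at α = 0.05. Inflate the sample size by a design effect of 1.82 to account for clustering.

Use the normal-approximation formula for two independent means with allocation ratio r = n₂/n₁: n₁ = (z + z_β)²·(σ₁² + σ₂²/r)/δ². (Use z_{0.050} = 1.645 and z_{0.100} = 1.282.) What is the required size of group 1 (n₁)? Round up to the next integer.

n₁ = 114

n₁ = (z_α + z_β)² · (σ₁² + σ₂²/r) / δ²
   = (1.645 + 1.282)² · (3.8² + 4.7²/1.5) / 2²
   = 8.5673 · (14.44 + 14.7267) / 4
   = 8.5673 · 29.1667 / 4
   = 62.47
Design effect: 1.82 × 62.47 = 113.70.
Round up → n₁ = 114; n₂ = r·n₁ = 1.5 × 114 = 171.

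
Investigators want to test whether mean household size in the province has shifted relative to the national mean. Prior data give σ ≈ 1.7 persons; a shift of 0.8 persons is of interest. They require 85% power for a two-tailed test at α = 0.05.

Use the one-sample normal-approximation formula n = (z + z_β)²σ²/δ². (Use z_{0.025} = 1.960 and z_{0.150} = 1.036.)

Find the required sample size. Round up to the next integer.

n = (z_{α/2} + z_β)² · σ² / δ²
  = (1.960 + 1.036)² · 1.7² / 0.8²
  = 8.9760 · 2.89 / 0.64
  = 40.53
Round up → n = 41.

n = 41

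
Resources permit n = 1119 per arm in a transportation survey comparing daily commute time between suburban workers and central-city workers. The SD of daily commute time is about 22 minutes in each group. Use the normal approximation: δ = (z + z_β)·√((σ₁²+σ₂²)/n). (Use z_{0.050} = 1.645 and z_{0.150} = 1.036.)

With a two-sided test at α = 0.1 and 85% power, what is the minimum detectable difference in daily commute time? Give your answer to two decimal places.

Minimum detectable difference ≈ 2.49 minutes

δ = (z_{α/2} + z_β) · √((σ₁²+σ₂²)/n)
  = (1.645 + 1.036) · √(968/1119)
  = 2.681 · √0.86506
  = 2.681 · 0.9301
  = 2.4936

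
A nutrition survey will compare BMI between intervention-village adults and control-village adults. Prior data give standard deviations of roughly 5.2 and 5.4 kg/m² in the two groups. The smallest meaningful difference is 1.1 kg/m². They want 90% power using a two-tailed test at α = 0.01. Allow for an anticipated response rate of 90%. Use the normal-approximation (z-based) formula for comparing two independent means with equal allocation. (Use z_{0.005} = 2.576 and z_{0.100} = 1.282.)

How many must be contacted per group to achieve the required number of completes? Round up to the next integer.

n = (z_{α/2} + z_β)² · (σ₁² + σ₂²) / δ²
  = (2.576 + 1.282)² · (5.2² + 5.4² = 56.2) / 1.1²
  = 14.8842 · 56.2 / 1.21
  = 691.31
Adjust for 90% response: 691.31 / 0.90 = 768.13.
Round up → n = 769 per group.

n = 769 per group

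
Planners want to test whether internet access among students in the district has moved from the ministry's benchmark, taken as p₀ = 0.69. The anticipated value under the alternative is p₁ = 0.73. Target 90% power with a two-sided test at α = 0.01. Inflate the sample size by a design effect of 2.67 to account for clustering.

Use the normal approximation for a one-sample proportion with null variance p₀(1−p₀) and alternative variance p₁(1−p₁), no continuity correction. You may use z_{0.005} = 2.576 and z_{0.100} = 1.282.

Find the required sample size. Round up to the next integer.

n = 5173

n = [z_{α/2}·√(p₀q₀) + z_β·√(p₁q₁)]² / (p₁ − p₀)²
  = [2.576·√(0.69·0.31) + 1.282·√(0.73·0.27)]² / (0.04)²
  = [2.576·0.4625 + 1.282·0.4440]² / 0.0016
  = [1.7605]² / 0.0016
  = 1937.19
Design effect: 2.67 × 1937.19 = 5172.28.
Round up → n = 5173.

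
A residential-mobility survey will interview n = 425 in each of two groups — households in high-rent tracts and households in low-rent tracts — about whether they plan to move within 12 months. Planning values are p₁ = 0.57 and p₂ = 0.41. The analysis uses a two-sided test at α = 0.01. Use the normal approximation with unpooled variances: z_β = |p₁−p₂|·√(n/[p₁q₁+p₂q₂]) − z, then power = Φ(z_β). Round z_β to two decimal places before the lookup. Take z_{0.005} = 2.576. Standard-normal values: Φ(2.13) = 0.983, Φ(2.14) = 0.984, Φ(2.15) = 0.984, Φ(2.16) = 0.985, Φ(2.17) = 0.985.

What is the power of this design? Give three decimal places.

Power ≈ 0.984

z_β = |p₁−p₂|·√(n/[p₁q₁+p₂q₂]) − z_{α/2}
    = 0.16 · √(425/0.4870) − 2.576
    = 0.16 · 29.5413 − 2.576
    = 4.7266 − 2.576 = 2.1506 → 2.15
Power = Φ(2.15) = 0.984.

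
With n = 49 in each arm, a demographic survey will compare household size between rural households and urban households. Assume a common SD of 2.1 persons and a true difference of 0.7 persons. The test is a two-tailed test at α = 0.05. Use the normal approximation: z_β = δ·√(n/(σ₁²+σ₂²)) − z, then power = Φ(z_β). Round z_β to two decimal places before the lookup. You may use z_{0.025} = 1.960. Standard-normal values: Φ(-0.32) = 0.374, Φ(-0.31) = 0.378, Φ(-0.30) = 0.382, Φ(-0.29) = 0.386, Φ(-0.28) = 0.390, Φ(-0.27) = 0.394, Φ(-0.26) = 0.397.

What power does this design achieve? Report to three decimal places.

Power ≈ 0.378

z_β = δ·√(n/(σ₁²+σ₂²)) − z_{α/2}
    = 0.7 · √(49/8.82) − 1.960
    = 0.7 · 2.35702 − 1.960
    = 1.6499 − 1.960 = -0.3101 → -0.31
Power = Φ(-0.31) = 0.378.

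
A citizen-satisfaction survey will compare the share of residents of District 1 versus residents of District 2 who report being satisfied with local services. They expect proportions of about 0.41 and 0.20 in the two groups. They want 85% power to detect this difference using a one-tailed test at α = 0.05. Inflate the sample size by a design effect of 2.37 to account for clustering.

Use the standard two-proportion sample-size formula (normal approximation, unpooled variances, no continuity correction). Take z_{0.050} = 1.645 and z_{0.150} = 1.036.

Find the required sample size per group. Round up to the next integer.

n = (z_α + z_β)² · [p₁(1−p₁) + p₂(1−p₂)] / (p₁ − p₂)²
  = (1.645 + 1.036)² · (0.41·0.59 + 0.20·0.80) / (0.21)²
  = (2.681)² · (0.2419 + 0.1600) / 0.0441
  = 7.1878 · 0.4019 / 0.0441
  = 65.50
Design effect: 2.37 × 65.50 = 155.25.
Round up → n = 156 per group.

n = 156 per group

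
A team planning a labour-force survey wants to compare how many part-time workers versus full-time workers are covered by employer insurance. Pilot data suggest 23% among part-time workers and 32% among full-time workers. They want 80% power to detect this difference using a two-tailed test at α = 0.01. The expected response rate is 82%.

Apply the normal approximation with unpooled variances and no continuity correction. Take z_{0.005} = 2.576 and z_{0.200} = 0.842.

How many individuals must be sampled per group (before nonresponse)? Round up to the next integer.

n = (z_{α/2} + z_β)² · [p₁(1−p₁) + p₂(1−p₂)] / (p₁ − p₂)²
  = (2.576 + 0.842)² · (0.23·0.77 + 0.32·0.68) / (-0.09)²
  = (3.418)² · (0.1771 + 0.2176) / 0.0081
  = 11.6827 · 0.3947 / 0.0081
  = 569.28
Adjust for 82% response: 569.28 / 0.82 = 694.24.
Round up → n = 695 per group.

n = 695 per group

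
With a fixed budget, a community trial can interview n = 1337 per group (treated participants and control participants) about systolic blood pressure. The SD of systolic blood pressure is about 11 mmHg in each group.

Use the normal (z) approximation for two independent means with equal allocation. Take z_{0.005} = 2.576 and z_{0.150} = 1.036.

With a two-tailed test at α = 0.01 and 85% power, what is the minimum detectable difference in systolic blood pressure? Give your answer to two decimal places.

Minimum detectable difference ≈ 1.54 mmHg

δ = (z_{α/2} + z_β) · √((σ₁²+σ₂²)/n)
  = (2.576 + 1.036) · √(242/1337)
  = 3.612 · √0.181
  = 3.612 · 0.4254
  = 1.5367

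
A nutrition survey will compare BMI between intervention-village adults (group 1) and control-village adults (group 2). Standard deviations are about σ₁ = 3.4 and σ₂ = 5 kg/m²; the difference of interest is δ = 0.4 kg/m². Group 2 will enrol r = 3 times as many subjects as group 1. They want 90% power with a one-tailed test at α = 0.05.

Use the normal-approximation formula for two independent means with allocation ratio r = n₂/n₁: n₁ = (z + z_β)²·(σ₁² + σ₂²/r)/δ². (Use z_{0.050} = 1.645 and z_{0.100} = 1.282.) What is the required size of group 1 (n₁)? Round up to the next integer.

n₁ = (z_α + z_β)² · (σ₁² + σ₂²/r) / δ²
   = (1.645 + 1.282)² · (3.4² + 5²/3) / 0.4²
   = 8.5673 · (11.56 + 8.3333) / 0.16
   = 8.5673 · 19.8933 / 0.16
   = 1065.20
Round up → n₁ = 1066; n₂ = r·n₁ = 3 × 1066 = 3198.

n₁ = 1066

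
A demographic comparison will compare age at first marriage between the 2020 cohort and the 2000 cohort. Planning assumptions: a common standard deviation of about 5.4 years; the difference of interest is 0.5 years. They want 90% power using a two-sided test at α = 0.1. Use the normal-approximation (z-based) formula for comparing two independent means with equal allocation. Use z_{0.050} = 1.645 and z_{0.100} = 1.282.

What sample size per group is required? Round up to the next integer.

n = 1999 per group

n = (z_{α/2} + z_β)² · (σ₁² + σ₂²) / δ²
  = (1.645 + 1.282)² · (2·5.4² = 58.32) / 0.5²
  = 8.5673 · 58.32 / 0.25
  = 1998.59
Round up → n = 1999 per group.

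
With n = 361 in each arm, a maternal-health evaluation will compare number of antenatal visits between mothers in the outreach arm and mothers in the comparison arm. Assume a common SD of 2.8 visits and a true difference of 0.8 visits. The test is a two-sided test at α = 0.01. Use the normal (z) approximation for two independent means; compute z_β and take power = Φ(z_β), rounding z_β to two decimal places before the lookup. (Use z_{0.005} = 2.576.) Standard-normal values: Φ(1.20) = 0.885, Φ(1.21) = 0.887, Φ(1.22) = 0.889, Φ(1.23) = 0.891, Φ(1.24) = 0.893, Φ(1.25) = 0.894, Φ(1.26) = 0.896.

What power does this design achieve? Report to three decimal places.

Power ≈ 0.896

z_β = δ·√(n/(σ₁²+σ₂²)) − z_{α/2}
    = 0.8 · √(361/15.68) − 2.576
    = 0.8 · 4.79822 − 2.576
    = 3.8386 − 2.576 = 1.2626 → 1.26
Power = Φ(1.26) = 0.896.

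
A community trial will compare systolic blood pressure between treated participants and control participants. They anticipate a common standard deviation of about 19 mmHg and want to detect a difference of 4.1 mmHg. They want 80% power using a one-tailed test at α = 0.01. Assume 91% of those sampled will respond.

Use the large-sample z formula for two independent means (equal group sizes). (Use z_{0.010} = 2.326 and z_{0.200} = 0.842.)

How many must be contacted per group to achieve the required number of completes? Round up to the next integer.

n = (z_α + z_β)² · (σ₁² + σ₂²) / δ²
  = (2.326 + 0.842)² · (2·19² = 722) / 4.1²
  = 10.0362 · 722 / 16.81
  = 431.06
Adjust for 91% response: 431.06 / 0.91 = 473.69.
Round up → n = 474 per group.

n = 474 per group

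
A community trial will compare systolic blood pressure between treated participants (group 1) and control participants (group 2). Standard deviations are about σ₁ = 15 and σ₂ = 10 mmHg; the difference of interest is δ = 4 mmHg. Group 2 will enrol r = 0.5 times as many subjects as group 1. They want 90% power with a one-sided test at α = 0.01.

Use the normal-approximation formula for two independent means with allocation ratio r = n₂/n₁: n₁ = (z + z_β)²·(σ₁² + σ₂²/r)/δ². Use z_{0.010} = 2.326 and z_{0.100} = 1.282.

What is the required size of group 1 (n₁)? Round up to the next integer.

n₁ = 346

n₁ = (z_α + z_β)² · (σ₁² + σ₂²/r) / δ²
   = (2.326 + 1.282)² · (15² + 10²/0.5) / 4²
   = 13.0177 · (225 + 200) / 16
   = 13.0177 · 425 / 16
   = 345.78
Round up → n₁ = 346; n₂ = r·n₁ = 0.5 × 346 = 173.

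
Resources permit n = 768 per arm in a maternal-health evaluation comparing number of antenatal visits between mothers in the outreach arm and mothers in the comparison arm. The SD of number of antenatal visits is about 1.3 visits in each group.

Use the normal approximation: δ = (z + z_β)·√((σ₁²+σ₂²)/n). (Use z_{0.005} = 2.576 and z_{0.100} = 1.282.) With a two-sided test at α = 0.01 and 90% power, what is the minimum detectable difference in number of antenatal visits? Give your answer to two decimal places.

δ = (z_{α/2} + z_β) · √((σ₁²+σ₂²)/n)
  = (2.576 + 1.282) · √(3.38/768)
  = 3.858 · √0.0044
  = 3.858 · 0.0663
  = 0.2559

Minimum detectable difference ≈ 0.26 visits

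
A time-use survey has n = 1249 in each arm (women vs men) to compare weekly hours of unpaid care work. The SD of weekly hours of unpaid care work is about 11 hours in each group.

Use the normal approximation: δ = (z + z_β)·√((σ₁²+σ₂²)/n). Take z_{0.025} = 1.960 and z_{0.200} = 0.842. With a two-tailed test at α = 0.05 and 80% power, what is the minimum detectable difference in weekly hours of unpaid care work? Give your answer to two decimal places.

δ = (z_{α/2} + z_β) · √((σ₁²+σ₂²)/n)
  = (1.960 + 0.842) · √(242/1249)
  = 2.802 · √0.19376
  = 2.802 · 0.4402
  = 1.2334

Minimum detectable difference ≈ 1.23 hours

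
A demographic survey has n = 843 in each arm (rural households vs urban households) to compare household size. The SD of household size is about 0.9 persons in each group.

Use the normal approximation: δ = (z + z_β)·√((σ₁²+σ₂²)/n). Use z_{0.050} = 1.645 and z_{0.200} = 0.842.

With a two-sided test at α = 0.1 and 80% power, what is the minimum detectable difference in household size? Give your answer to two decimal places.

δ = (z_{α/2} + z_β) · √((σ₁²+σ₂²)/n)
  = (1.645 + 0.842) · √(1.62/843)
  = 2.487 · √0.00192
  = 2.487 · 0.0438
  = 0.1090

Minimum detectable difference ≈ 0.11 persons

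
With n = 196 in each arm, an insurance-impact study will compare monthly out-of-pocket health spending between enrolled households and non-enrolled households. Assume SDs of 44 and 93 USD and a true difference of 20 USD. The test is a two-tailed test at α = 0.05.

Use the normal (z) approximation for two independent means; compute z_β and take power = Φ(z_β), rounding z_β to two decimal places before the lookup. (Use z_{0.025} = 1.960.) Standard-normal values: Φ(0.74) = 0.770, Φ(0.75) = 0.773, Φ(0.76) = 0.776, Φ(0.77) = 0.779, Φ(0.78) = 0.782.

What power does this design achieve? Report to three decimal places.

Power ≈ 0.776

z_β = δ·√(n/(σ₁²+σ₂²)) − z_{α/2}
    = 20 · √(196/10585) − 1.960
    = 20 · 0.13608 − 1.960
    = 2.7215 − 1.960 = 0.7615 → 0.76
Power = Φ(0.76) = 0.776.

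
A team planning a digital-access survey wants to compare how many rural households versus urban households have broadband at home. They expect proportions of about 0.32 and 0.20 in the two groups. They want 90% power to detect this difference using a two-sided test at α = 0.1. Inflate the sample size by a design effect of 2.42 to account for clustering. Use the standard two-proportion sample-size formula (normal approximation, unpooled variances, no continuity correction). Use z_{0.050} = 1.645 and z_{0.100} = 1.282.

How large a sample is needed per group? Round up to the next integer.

n = 544 per group

n = (z_{α/2} + z_β)² · [p₁(1−p₁) + p₂(1−p₂)] / (p₁ − p₂)²
  = (1.645 + 1.282)² · (0.32·0.68 + 0.20·0.80) / (0.12)²
  = (2.927)² · (0.2176 + 0.1600) / 0.0144
  = 8.5673 · 0.3776 / 0.0144
  = 224.65
Design effect: 2.42 × 224.65 = 543.66.
Round up → n = 544 per group.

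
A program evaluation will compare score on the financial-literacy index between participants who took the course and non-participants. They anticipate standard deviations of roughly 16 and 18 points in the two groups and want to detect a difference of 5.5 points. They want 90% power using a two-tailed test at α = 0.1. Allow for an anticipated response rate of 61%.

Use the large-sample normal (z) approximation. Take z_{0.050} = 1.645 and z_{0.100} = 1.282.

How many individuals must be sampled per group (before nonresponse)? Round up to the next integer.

n = (z_{α/2} + z_β)² · (σ₁² + σ₂²) / δ²
  = (1.645 + 1.282)² · (16² + 18² = 580) / 5.5²
  = 8.5673 · 580 / 30.25
  = 164.27
Adjust for 61% response: 164.27 / 0.61 = 269.29.
Round up → n = 270 per group.

n = 270 per group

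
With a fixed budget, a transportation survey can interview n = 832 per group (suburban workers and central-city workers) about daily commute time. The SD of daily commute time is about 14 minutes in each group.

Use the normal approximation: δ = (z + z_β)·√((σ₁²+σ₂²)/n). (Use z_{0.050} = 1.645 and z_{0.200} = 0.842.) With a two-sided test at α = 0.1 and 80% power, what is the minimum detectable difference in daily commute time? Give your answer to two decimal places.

δ = (z_{α/2} + z_β) · √((σ₁²+σ₂²)/n)
  = (1.645 + 0.842) · √(392/832)
  = 2.487 · √0.47115
  = 2.487 · 0.6864
  = 1.7071

Minimum detectable difference ≈ 1.71 minutes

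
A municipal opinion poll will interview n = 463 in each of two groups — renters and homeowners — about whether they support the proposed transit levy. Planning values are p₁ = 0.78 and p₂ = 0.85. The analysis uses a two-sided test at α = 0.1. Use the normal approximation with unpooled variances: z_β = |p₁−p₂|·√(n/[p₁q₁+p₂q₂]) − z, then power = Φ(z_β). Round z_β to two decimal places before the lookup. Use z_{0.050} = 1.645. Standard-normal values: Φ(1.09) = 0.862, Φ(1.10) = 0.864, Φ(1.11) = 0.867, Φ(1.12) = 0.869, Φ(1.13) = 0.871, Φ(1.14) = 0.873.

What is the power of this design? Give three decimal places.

z_β = |p₁−p₂|·√(n/[p₁q₁+p₂q₂]) − z_{α/2}
    = 0.07 · √(463/0.2991) − 1.645
    = 0.07 · 39.3443 − 1.645
    = 2.7541 − 1.645 = 1.1091 → 1.11
Power = Φ(1.11) = 0.867.

Power ≈ 0.867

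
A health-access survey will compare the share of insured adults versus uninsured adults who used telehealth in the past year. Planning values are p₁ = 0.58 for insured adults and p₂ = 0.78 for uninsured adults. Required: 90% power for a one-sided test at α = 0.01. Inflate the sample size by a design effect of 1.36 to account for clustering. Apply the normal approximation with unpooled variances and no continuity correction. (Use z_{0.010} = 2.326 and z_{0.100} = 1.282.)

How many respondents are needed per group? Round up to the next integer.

n = 184 per group

n = (z_α + z_β)² · [p₁(1−p₁) + p₂(1−p₂)] / (p₁ − p₂)²
  = (2.326 + 1.282)² · (0.58·0.42 + 0.78·0.22) / (-0.20)²
  = (3.608)² · (0.2436 + 0.1716) / 0.0400
  = 13.0177 · 0.4152 / 0.0400
  = 135.12
Design effect: 1.36 × 135.12 = 183.77.
Round up → n = 184 per group.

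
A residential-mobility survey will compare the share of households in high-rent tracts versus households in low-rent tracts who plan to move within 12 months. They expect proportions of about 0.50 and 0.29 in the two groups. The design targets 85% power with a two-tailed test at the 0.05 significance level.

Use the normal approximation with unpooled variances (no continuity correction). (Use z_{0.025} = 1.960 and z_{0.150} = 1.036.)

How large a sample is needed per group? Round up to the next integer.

n = 93 per group

n = (z_{α/2} + z_β)² · [p₁(1−p₁) + p₂(1−p₂)] / (p₁ − p₂)²
  = (1.960 + 1.036)² · (0.50·0.50 + 0.29·0.71) / (0.21)²
  = (2.996)² · (0.2500 + 0.2059) / 0.0441
  = 8.9760 · 0.4559 / 0.0441
  = 92.79
Round up → n = 93 per group.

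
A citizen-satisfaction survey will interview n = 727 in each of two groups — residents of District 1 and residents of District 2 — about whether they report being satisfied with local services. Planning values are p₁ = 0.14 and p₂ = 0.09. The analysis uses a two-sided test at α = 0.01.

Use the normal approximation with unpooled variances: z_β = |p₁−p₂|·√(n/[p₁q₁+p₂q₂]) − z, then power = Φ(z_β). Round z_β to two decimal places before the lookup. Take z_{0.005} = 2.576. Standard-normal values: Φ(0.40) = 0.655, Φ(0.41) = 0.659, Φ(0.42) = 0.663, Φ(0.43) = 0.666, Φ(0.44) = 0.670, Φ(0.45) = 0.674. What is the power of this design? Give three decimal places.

Power ≈ 0.663

z_β = |p₁−p₂|·√(n/[p₁q₁+p₂q₂]) − z_{α/2}
    = 0.05 · √(727/0.2023) − 2.576
    = 0.05 · 59.9472 − 2.576
    = 2.9974 − 2.576 = 0.4214 → 0.42
Power = Φ(0.42) = 0.663.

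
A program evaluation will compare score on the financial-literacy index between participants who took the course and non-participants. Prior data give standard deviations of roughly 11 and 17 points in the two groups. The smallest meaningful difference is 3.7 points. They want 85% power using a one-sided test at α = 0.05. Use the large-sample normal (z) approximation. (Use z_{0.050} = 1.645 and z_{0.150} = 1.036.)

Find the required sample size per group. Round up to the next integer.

n = (z_α + z_β)² · (σ₁² + σ₂²) / δ²
  = (1.645 + 1.036)² · (11² + 17² = 410) / 3.7²
  = 7.1878 · 410 / 13.69
  = 215.27
Round up → n = 216 per group.

n = 216 per group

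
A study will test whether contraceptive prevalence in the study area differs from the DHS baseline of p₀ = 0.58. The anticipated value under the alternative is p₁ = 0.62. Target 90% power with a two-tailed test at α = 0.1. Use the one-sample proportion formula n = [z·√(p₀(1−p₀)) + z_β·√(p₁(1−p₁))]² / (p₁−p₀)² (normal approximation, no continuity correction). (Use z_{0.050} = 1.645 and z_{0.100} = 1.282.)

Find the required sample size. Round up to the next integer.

n = [z_{α/2}·√(p₀q₀) + z_β·√(p₁q₁)]² / (p₁ − p₀)²
  = [1.645·√(0.58·0.42) + 1.282·√(0.62·0.38)]² / (0.04)²
  = [1.645·0.4936 + 1.282·0.4854]² / 0.0016
  = [1.4342]² / 0.0016
  = 1285.53
Round up → n = 1286.

n = 1286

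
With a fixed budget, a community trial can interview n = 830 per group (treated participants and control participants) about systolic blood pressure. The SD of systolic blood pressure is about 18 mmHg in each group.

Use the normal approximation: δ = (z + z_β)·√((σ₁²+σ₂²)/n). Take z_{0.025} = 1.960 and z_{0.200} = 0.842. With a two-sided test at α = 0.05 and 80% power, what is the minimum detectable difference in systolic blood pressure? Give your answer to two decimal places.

Minimum detectable difference ≈ 2.48 mmHg

δ = (z_{α/2} + z_β) · √((σ₁²+σ₂²)/n)
  = (1.960 + 0.842) · √(648/830)
  = 2.802 · √0.78072
  = 2.802 · 0.8836
  = 2.4758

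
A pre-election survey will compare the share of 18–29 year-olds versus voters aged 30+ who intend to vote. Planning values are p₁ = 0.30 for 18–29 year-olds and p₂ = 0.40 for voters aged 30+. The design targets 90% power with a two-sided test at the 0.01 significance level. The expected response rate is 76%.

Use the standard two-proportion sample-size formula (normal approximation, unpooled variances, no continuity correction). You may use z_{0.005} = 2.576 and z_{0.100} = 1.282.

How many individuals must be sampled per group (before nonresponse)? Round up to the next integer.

n = 882 per group

n = (z_{α/2} + z_β)² · [p₁(1−p₁) + p₂(1−p₂)] / (p₁ − p₂)²
  = (2.576 + 1.282)² · (0.30·0.70 + 0.40·0.60) / (-0.10)²
  = (3.858)² · (0.2100 + 0.2400) / 0.0100
  = 14.8842 · 0.4500 / 0.0100
  = 669.79
Adjust for 76% response: 669.79 / 0.76 = 881.30.
Round up → n = 882 per group.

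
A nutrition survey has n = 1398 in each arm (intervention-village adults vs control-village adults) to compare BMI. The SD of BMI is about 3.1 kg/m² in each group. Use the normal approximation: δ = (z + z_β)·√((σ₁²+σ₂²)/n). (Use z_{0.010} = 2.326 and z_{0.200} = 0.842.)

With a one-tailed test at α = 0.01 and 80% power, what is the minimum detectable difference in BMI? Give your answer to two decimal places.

Minimum detectable difference ≈ 0.37 kg/m²

δ = (z_α + z_β) · √((σ₁²+σ₂²)/n)
  = (2.326 + 0.842) · √(19.22/1398)
  = 3.168 · √0.01375
  = 3.168 · 0.1173
  = 0.3715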